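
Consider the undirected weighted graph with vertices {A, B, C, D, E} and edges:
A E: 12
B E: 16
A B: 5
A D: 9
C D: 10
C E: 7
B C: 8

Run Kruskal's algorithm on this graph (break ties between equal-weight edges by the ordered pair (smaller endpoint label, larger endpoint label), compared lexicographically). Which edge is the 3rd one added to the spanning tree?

Sort edges by weight, then run Kruskal:
A B (5): add. Components now {A,B} {C} {D} {E}
C E (7): add. Components now {A,B} {C,E} {D}
B C (8): add. Components now {A,B,C,E} {D}
A D (9): add. Components now {A,B,C,D,E}
The 3rd edge added is B C.

B-C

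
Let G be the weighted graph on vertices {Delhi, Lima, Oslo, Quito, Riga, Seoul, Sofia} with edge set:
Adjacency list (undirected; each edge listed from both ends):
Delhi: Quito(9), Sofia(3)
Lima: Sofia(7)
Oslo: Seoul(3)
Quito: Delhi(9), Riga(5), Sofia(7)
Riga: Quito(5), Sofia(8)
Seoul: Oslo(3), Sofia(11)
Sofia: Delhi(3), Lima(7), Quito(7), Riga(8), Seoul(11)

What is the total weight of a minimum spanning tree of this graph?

36

Grow the tree from Delhi using Prim:
Step 1: cheapest edge leaving the tree is Delhi–Sofia (3); add Sofia.
Step 2: cheapest edge leaving the tree is Lima–Sofia (7); add Lima.
Step 3: cheapest edge leaving the tree is Quito–Sofia (7); add Quito.
Step 4: cheapest edge leaving the tree is Quito–Riga (5); add Riga.
Step 5: cheapest edge leaving the tree is Seoul–Sofia (11); add Seoul.
Step 6: cheapest edge leaving the tree is Oslo–Seoul (3); add Oslo.
MST edges: Delhi–Sofia, Lima–Sofia, Quito–Sofia, Quito–Riga, Seoul–Sofia, Oslo–Seoul; total weight 3+7+7+5+11+3 = 36.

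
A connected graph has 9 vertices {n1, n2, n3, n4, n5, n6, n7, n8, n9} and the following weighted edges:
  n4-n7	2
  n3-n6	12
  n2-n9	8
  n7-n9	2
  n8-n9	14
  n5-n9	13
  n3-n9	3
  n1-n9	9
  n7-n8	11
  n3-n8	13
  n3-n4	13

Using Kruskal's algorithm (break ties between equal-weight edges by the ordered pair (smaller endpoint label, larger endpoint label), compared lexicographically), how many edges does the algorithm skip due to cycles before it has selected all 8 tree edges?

Sort edges by weight, then run Kruskal:
n4-n7 (2): add — endpoints in different components.
n7-n9 (2): add — endpoints in different components.
n3-n9 (3): add — endpoints in different components.
n2-n9 (8): add — endpoints in different components.
n1-n9 (9): add — endpoints in different components.
n7-n8 (11): add — endpoints in different components.
n3-n6 (12): add — endpoints in different components.
n3-n4 (13): skip — n4 and n3 already connected.
n3-n8 (13): skip — n3 and n8 already connected.
n5-n9 (13): add — endpoints in different components.
Edges rejected before the tree was complete: 2.

2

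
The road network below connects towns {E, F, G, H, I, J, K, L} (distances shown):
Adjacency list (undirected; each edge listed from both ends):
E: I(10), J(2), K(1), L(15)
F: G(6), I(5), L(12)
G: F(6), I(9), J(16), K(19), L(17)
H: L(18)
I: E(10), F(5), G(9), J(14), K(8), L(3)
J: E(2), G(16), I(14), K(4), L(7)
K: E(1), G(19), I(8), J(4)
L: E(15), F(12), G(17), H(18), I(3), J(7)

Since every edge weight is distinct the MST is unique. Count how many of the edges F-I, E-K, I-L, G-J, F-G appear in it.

Sort edges by weight, then run Kruskal:
E-K (1): add — endpoints in different components.
E-J (2): add — endpoints in different components.
I-L (3): add — endpoints in different components.
J-K (4): skip — J and K already connected.
F-I (5): add — endpoints in different components.
F-G (6): add — endpoints in different components.
J-L (7): add — endpoints in different components.
I-K (8): skip — I and K already connected.
G-I (9): skip — G and I already connected.
E-I (10): skip — E and I already connected.
F-L (12): skip — F and L already connected.
I-J (14): skip — I and J already connected.
E-L (15): skip — E and L already connected.
G-J (16): skip — G and J already connected.
G-L (17): skip — G and L already connected.
H-L (18): add — endpoints in different components.
MST edge set: {E-K, E-J, I-L, F-I, F-G, J-L, H-L}.
Of the listed edges, {F-I, E-K, I-L, F-G} are in the MST → 4.

4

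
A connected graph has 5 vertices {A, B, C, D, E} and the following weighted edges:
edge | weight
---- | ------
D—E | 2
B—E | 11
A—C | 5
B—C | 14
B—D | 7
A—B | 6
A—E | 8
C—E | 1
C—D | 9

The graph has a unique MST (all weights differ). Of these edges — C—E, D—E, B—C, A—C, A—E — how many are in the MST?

Kruskal: consider edges lightest-first.
C—E (1): add — endpoints in different components.
D—E (2): add — endpoints in different components.
A—C (5): add — endpoints in different components.
A—B (6): add — endpoints in different components.
MST edge set: {C—E, D—E, A—C, A—B}.
Of the listed edges, {C—E, D—E, A—C} are in the MST → 3.

3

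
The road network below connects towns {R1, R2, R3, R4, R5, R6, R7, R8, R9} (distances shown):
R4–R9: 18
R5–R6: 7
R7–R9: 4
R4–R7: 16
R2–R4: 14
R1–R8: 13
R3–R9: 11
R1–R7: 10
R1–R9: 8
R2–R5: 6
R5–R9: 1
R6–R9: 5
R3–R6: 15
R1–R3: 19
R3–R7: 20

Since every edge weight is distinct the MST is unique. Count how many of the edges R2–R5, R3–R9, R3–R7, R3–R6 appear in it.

Kruskal's algorithm — process edges by increasing weight (ties by edge label):
R5–R9 (1): add — endpoints in different components.
R7–R9 (4): add — endpoints in different components.
R6–R9 (5): add — endpoints in different components.
R2–R5 (6): add — endpoints in different components.
R5–R6 (7): skip — R5 and R6 already connected.
R1–R9 (8): add — endpoints in different components.
R1–R7 (10): skip — R1 and R7 already connected.
R3–R9 (11): add — endpoints in different components.
R1–R8 (13): add — endpoints in different components.
R2–R4 (14): add — endpoints in different components.
MST edge set: {R5–R9, R7–R9, R6–R9, R2–R5, R1–R9, R3–R9, R1–R8, R2–R4}.
Of the listed edges, {R2–R5, R3–R9} are in the MST → 2.

2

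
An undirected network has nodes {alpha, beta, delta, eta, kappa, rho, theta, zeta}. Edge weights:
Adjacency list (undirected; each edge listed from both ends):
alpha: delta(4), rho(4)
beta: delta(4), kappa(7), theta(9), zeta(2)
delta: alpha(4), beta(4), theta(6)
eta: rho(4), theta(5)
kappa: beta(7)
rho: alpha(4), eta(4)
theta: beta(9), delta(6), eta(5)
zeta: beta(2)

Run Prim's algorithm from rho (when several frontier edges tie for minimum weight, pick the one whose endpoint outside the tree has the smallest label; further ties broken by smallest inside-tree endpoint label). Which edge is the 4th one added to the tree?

Grow the tree from rho using Prim:
Step 1: cheapest edge leaving the tree is alpha—rho (4); add alpha.
Step 2: cheapest edge leaving the tree is alpha—delta (4); add delta.
Step 3: cheapest edge leaving the tree is beta—delta (4); add beta.
Step 4: cheapest edge leaving the tree is beta—zeta (2); add zeta.
Step 5: cheapest edge leaving the tree is eta—rho (4); add eta.
Step 6: cheapest edge leaving the tree is eta—theta (5); add theta.
Step 7: cheapest edge leaving the tree is beta—kappa (7); add kappa.
The 4th edge added is beta—zeta.

beta-zeta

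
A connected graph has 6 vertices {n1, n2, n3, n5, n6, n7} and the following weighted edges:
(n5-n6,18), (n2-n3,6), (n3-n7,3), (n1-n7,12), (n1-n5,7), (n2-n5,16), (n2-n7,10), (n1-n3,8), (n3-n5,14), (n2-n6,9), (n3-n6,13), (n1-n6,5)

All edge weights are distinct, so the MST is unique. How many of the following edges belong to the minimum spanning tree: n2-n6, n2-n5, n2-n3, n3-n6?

Kruskal: consider edges lightest-first.
n3-n7 (3): add — endpoints in different components.
n1-n6 (5): add — endpoints in different components.
n2-n3 (6): add — endpoints in different components.
n1-n5 (7): add — endpoints in different components.
n1-n3 (8): add — endpoints in different components.
MST edge set: {n3-n7, n1-n6, n2-n3, n1-n5, n1-n3}.
Of the listed edges, {n2-n3} are in the MST → 1.

1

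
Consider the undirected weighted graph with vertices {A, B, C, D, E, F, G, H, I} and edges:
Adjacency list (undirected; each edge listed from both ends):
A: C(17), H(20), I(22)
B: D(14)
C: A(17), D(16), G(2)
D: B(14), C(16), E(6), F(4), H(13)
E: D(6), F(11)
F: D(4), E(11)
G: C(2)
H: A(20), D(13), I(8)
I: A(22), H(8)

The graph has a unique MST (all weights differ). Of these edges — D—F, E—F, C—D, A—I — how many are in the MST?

Sort edges by weight, then run Kruskal:
C—G (2): add — endpoints in different components.
D—F (4): add — endpoints in different components.
D—E (6): add — endpoints in different components.
H—I (8): add — endpoints in different components.
E—F (11): skip — E and F already connected.
D—H (13): add — endpoints in different components.
B—D (14): add — endpoints in different components.
C—D (16): add — endpoints in different components.
A—C (17): add — endpoints in different components.
MST edge set: {C—G, D—F, D—E, H—I, D—H, B—D, C—D, A—C}.
Of the listed edges, {D—F, C—D} are in the MST → 2.

2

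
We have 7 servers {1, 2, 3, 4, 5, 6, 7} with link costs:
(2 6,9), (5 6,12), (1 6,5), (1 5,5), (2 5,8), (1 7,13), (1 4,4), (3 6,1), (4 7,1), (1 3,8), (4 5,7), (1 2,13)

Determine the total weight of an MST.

Prim's algorithm from 7:
Step 1: frontier [4 7 1, 1 7 13] → take 4 7 (1); add 4.
Step 2: frontier [1 4 4, 4 5 7, 1 7 13] → take 1 4 (4); add 1.
Step 3: frontier [1 5 5, 1 6 5, 1 3 8, 1 2 13, 4 5 7] → take 1 5 (5); add 5.
Step 4: frontier [1 6 5, 1 3 8, 1 2 13, 2 5 8, 5 6 12] → take 1 6 (5); add 6.
Step 5: frontier [1 3 8, 1 2 13, 2 5 8, 3 6 1, 2 6 9] → take 3 6 (1); add 3.
Step 6: frontier [1 2 13, 2 5 8, 2 6 9] → take 2 5 (8); add 2.
MST edges: 4 7, 1 4, 1 5, 1 6, 3 6, 2 5; total weight 1+4+5+5+1+8 = 24.

24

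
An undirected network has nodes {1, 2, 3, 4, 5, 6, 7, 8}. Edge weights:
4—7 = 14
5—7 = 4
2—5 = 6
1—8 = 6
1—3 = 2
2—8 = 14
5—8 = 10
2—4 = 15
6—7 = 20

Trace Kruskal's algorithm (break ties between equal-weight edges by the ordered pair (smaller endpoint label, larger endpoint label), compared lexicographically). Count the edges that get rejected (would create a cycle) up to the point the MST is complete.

Kruskal: consider edges lightest-first.
1—3 (2): add — endpoints in different components.
5—7 (4): add — endpoints in different components.
1—8 (6): add — endpoints in different components.
2—5 (6): add — endpoints in different components.
5—8 (10): add — endpoints in different components.
2—8 (14): skip — 2 and 8 already connected.
4—7 (14): add — endpoints in different components.
2—4 (15): skip — 2 and 4 already connected.
6—7 (20): add — endpoints in different components.
Edges rejected before the tree was complete: 2.

2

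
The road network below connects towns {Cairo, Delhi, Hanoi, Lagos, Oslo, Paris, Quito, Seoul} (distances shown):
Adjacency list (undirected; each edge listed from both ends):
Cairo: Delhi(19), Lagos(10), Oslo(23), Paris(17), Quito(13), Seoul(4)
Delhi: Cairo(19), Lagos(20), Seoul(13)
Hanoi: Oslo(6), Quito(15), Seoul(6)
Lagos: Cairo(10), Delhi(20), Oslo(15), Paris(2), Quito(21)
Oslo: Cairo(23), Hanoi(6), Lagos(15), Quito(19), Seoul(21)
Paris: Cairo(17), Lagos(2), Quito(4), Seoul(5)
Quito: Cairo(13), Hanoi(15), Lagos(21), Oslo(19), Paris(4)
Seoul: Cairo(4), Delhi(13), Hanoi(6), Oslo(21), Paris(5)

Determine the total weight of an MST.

40

Kruskal's algorithm — process edges by increasing weight (ties by edge label):
Lagos–Paris (2): add — endpoints in different components.
Cairo–Seoul (4): add — endpoints in different components.
Paris–Quito (4): add — endpoints in different components.
Paris–Seoul (5): add — endpoints in different components.
Hanoi–Oslo (6): add — endpoints in different components.
Hanoi–Seoul (6): add — endpoints in different components.
Cairo–Lagos (10): skip — Cairo and Lagos already connected.
Cairo–Quito (13): skip — Cairo and Quito already connected.
Delhi–Seoul (13): add — endpoints in different components.
MST edges: Lagos–Paris, Cairo–Seoul, Paris–Quito, Paris–Seoul, Hanoi–Oslo, Hanoi–Seoul, Delhi–Seoul; total weight 2+4+4+5+6+6+13 = 40.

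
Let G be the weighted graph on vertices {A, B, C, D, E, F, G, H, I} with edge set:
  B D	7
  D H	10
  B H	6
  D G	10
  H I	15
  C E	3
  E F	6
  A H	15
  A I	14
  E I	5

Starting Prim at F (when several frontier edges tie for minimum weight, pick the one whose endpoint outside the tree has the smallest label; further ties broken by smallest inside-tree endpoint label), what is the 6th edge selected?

Prim, starting at F.
Step 1: cheapest edge leaving the tree is E F (6); add E.
Step 2: cheapest edge leaving the tree is C E (3); add C.
Step 3: cheapest edge leaving the tree is E I (5); add I.
Step 4: cheapest edge leaving the tree is A I (14); add A.
Step 5: cheapest edge leaving the tree is A H (15); add H.
Step 6: cheapest edge leaving the tree is B H (6); add B.
Step 7: cheapest edge leaving the tree is B D (7); add D.
Step 8: cheapest edge leaving the tree is D G (10); add G.
The 6th edge added is B H.

B-H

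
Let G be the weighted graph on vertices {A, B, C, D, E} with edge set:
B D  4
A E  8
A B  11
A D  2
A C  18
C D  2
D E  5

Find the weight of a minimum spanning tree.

13

Prim, starting at C.
Step 1: frontier [C D 2, A C 18] → take C D (2); add D.
Step 2: frontier [A C 18, A D 2, B D 4, D E 5] → take A D (2); add A.
Step 3: frontier [A E 8, A B 11, B D 4, D E 5] → take B D (4); add B.
Step 4: frontier [A E 8, D E 5] → take D E (5); add E.
MST edges: C D, A D, B D, D E; total weight 2+2+4+5 = 13.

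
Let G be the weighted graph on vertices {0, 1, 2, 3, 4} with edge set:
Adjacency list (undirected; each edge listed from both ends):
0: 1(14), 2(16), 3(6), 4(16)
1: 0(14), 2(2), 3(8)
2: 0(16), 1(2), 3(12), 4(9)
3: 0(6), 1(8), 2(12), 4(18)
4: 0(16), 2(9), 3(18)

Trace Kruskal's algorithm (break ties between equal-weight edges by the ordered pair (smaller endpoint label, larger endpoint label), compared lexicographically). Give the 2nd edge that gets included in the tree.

0-3

Kruskal: consider edges lightest-first.
1 2 (2): add — endpoints in different components.
0 3 (6): add — endpoints in different components.
1 3 (8): add — endpoints in different components.
2 4 (9): add — endpoints in different components.
The 2nd edge added is 0 3.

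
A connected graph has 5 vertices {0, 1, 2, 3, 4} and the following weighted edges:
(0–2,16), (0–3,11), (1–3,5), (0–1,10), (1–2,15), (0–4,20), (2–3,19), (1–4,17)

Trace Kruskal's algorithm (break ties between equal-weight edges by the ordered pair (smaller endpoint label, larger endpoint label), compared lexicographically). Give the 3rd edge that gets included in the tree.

1-2

Sort edges by weight, then run Kruskal:
1–3 (5): add. Components now {0} {1,3} {2} {4}
0–1 (10): add. Components now {0,1,3} {2} {4}
0–3 (11): skip — 0 and 3 already connected.
1–2 (15): add. Components now {0,1,2,3} {4}
0–2 (16): skip — 0 and 2 already connected.
1–4 (17): add. Components now {0,1,2,3,4}
The 3rd edge added is 1–2.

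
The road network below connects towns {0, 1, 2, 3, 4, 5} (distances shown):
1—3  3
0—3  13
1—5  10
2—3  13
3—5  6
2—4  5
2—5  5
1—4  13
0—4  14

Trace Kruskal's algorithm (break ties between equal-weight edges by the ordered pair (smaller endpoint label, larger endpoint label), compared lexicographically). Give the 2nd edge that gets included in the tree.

Kruskal: consider edges lightest-first.
1—3 (3): add — endpoints in different components.
2—4 (5): add — endpoints in different components.
2—5 (5): add — endpoints in different components.
3—5 (6): add — endpoints in different components.
1—5 (10): skip — 1 and 5 already connected.
0—3 (13): add — endpoints in different components.
The 2nd edge added is 2—4.

2-4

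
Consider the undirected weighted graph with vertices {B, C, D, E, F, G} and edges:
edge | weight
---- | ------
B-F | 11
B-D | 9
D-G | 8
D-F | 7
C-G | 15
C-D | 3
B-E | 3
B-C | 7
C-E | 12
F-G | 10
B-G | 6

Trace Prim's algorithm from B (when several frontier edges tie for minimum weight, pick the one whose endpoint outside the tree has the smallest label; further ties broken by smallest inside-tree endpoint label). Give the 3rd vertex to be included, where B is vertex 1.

G

Prim, starting at B.
Step 1: frontier [B-E 3, B-G 6, B-C 7, B-D 9, B-F 11] → take B-E (3); add E.
Step 2: frontier [B-G 6, B-C 7, B-D 9, B-F 11, C-E 12] → take B-G (6); add G.
Step 3: frontier [B-C 7, B-D 9, B-F 11, C-E 12, D-G 8, F-G 10, C-G 15] → take B-C (7); add C.
Step 4: frontier [B-D 9, B-F 11, C-D 3, D-G 8, F-G 10] → take C-D (3); add D.
Step 5: frontier [B-F 11, D-F 7, F-G 10] → take D-F (7); add F.
Vertex order: B, E, G, C, D, F. The 3rd vertex is G.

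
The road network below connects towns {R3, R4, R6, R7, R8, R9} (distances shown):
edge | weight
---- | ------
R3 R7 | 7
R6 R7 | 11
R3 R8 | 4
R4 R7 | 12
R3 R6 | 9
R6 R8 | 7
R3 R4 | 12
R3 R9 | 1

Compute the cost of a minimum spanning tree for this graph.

Prim's algorithm from R8:
Step 1: cheapest edge leaving the tree is R3 R8 (4); add R3.
Step 2: cheapest edge leaving the tree is R3 R9 (1); add R9.
Step 3: cheapest edge leaving the tree is R6 R8 (7); add R6.
Step 4: cheapest edge leaving the tree is R3 R7 (7); add R7.
Step 5: cheapest edge leaving the tree is R3 R4 (12); add R4.
MST edges: R3 R8, R3 R9, R6 R8, R3 R7, R3 R4; total weight 4+1+7+7+12 = 31.

31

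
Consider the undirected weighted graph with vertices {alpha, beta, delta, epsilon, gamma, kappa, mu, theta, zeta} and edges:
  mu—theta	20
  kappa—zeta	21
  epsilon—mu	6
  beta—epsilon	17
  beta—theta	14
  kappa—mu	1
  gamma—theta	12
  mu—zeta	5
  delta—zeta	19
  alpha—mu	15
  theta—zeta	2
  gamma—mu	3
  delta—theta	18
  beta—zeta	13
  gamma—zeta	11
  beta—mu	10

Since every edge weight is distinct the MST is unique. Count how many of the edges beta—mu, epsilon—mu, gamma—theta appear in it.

Kruskal's algorithm — process edges by increasing weight (ties by edge label):
kappa—mu (1): add — endpoints in different components.
theta—zeta (2): add — endpoints in different components.
gamma—mu (3): add — endpoints in different components.
mu—zeta (5): add — endpoints in different components.
epsilon—mu (6): add — endpoints in different components.
beta—mu (10): add — endpoints in different components.
gamma—zeta (11): skip — zeta and gamma already connected.
gamma—theta (12): skip — gamma and theta already connected.
beta—zeta (13): skip — beta and zeta already connected.
beta—theta (14): skip — beta and theta already connected.
alpha—mu (15): add — endpoints in different components.
beta—epsilon (17): skip — beta and epsilon already connected.
delta—theta (18): add — endpoints in different components.
MST edge set: {kappa—mu, theta—zeta, gamma—mu, mu—zeta, epsilon—mu, beta—mu, alpha—mu, delta—theta}.
Of the listed edges, {beta—mu, epsilon—mu} are in the MST → 2.

2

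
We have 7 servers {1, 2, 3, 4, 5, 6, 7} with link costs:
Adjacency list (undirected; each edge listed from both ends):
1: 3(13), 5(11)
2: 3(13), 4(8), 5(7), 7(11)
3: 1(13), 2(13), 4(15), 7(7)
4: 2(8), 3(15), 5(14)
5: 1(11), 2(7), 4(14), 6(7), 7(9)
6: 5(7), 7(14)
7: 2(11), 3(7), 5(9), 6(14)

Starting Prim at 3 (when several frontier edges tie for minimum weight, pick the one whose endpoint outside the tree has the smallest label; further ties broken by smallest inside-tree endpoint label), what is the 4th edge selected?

5-6

Prim, starting at 3.
Step 1: cheapest edge leaving the tree is 3—7 (7); add 7.
Step 2: cheapest edge leaving the tree is 5—7 (9); add 5.
Step 3: cheapest edge leaving the tree is 2—5 (7); add 2.
Step 4: cheapest edge leaving the tree is 5—6 (7); add 6.
Step 5: cheapest edge leaving the tree is 2—4 (8); add 4.
Step 6: cheapest edge leaving the tree is 1—5 (11); add 1.
The 4th edge added is 5—6.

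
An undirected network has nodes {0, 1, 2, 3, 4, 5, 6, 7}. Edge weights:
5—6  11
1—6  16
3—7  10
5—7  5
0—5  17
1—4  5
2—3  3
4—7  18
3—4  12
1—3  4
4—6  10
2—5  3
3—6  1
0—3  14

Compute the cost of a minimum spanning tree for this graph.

Prim's algorithm from 2:
Step 1: cheapest edge leaving the tree is 2—3 (3); add 3.
Step 2: cheapest edge leaving the tree is 3—6 (1); add 6.
Step 3: cheapest edge leaving the tree is 2—5 (3); add 5.
Step 4: cheapest edge leaving the tree is 1—3 (4); add 1.
Step 5: cheapest edge leaving the tree is 1—4 (5); add 4.
Step 6: cheapest edge leaving the tree is 5—7 (5); add 7.
Step 7: cheapest edge leaving the tree is 0—3 (14); add 0.
MST edges: 2—3, 3—6, 2—5, 1—3, 1—4, 5—7, 0—3; total weight 3+1+3+4+5+5+14 = 35.

35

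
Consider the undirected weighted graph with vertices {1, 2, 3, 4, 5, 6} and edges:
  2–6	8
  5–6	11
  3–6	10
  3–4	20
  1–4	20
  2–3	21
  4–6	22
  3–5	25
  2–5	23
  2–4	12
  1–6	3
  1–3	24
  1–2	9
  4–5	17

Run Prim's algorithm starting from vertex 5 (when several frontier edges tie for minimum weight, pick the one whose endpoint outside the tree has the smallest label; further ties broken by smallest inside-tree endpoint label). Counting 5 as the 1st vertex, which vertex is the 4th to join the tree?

Prim's algorithm from 5:
Step 1: cheapest edge leaving the tree is 5–6 (11); add 6.
Step 2: cheapest edge leaving the tree is 1–6 (3); add 1.
Step 3: cheapest edge leaving the tree is 2–6 (8); add 2.
Step 4: cheapest edge leaving the tree is 3–6 (10); add 3.
Step 5: cheapest edge leaving the tree is 2–4 (12); add 4.
Vertex order: 5, 6, 1, 2, 3, 4. The 4th vertex is 2.

2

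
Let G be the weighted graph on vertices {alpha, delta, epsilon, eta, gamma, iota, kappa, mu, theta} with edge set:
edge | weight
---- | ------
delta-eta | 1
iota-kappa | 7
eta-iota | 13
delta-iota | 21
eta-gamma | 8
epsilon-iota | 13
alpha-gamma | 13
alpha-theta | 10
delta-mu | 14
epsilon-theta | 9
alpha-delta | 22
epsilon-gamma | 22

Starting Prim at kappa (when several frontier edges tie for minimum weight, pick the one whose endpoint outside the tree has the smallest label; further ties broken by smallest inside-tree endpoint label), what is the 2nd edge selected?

Grow the tree from kappa using Prim:
Step 1: cheapest edge leaving the tree is iota-kappa (7); add iota.
Step 2: cheapest edge leaving the tree is epsilon-iota (13); add epsilon.
Step 3: cheapest edge leaving the tree is epsilon-theta (9); add theta.
Step 4: cheapest edge leaving the tree is alpha-theta (10); add alpha.
Step 5: cheapest edge leaving the tree is eta-iota (13); add eta.
Step 6: cheapest edge leaving the tree is delta-eta (1); add delta.
Step 7: cheapest edge leaving the tree is eta-gamma (8); add gamma.
Step 8: cheapest edge leaving the tree is delta-mu (14); add mu.
The 2nd edge added is epsilon-iota.

epsilon-iota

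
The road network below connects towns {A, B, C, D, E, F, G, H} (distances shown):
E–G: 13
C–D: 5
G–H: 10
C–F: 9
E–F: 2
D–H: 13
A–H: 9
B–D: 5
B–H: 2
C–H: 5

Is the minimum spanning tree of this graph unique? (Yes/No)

No

Kruskal: consider edges lightest-first.
B–H (2): add — endpoints in different components.
E–F (2): add — endpoints in different components.
B–D (5): add — endpoints in different components.
C–D (5): add — endpoints in different components.
C–H (5): skip — C and H already connected.
A–H (9): add — endpoints in different components.
C–F (9): add — endpoints in different components.
G–H (10): add — endpoints in different components.
Non-tree edge C–H has weight 5, equal to the heaviest edge on its tree cycle — swapping gives another MST of the same weight. Not unique.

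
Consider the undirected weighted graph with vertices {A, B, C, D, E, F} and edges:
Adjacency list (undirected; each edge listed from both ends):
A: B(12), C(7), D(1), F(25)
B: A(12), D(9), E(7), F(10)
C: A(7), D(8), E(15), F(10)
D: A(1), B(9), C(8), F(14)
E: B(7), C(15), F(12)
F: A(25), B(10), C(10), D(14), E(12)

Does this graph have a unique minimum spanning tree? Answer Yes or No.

Sort edges by weight, then run Kruskal:
A-D (1): add. Components now {A,D} {B} {C} {E} {F}
A-C (7): add. Components now {A,C,D} {B} {E} {F}
B-E (7): add. Components now {A,C,D} {B,E} {F}
C-D (8): skip — C and D already connected.
B-D (9): add. Components now {A,B,C,D,E} {F}
B-F (10): add. Components now {A,B,C,D,E,F}
Non-tree edge C-F has weight 10, equal to the heaviest edge on its tree cycle — swapping gives another MST of the same weight. Not unique.

No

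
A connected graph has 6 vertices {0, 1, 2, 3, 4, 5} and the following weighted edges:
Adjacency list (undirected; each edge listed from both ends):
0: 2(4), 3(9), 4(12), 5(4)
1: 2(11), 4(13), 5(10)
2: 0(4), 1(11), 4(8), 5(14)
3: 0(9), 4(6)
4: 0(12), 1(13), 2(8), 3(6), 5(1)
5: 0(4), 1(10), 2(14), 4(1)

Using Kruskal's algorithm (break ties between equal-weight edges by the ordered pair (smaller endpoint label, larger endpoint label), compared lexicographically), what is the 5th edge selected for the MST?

Kruskal: consider edges lightest-first.
4–5 (1): add. Components now {0} {1} {2} {3} {4,5}
0–2 (4): add. Components now {0,2} {1} {3} {4,5}
0–5 (4): add. Components now {0,2,4,5} {1} {3}
3–4 (6): add. Components now {0,2,3,4,5} {1}
2–4 (8): skip — 2 and 4 already connected.
0–3 (9): skip — 0 and 3 already connected.
1–5 (10): add. Components now {0,1,2,3,4,5}
The 5th edge added is 1–5.

1-5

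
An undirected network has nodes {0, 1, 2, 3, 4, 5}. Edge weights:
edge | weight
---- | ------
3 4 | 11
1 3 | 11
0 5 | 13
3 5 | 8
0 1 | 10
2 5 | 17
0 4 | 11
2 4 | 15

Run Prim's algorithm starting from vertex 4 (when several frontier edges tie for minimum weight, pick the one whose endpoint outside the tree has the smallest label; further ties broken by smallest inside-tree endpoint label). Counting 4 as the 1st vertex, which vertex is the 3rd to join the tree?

1

Prim's algorithm from 4:
Step 1: frontier [0 4 11, 3 4 11, 2 4 15] → take 0 4 (11); add 0.
Step 2: frontier [0 1 10, 0 5 13, 3 4 11, 2 4 15] → take 0 1 (10); add 1.
Step 3: frontier [0 5 13, 1 3 11, 3 4 11, 2 4 15] → take 1 3 (11); add 3.
Step 4: frontier [0 5 13, 3 5 8, 2 4 15] → take 3 5 (8); add 5.
Step 5: frontier [2 4 15, 2 5 17] → take 2 4 (15); add 2.
Vertex order: 4, 0, 1, 3, 5, 2. The 3rd vertex is 1.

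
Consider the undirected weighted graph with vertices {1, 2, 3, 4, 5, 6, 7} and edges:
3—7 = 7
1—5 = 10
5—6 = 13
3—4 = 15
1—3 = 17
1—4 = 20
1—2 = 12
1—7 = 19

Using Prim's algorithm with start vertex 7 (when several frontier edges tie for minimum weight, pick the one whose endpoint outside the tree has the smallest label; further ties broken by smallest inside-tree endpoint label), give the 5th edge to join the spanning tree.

Prim's algorithm from 7:
Step 1: cheapest edge leaving the tree is 3—7 (7); add 3.
Step 2: cheapest edge leaving the tree is 3—4 (15); add 4.
Step 3: cheapest edge leaving the tree is 1—3 (17); add 1.
Step 4: cheapest edge leaving the tree is 1—5 (10); add 5.
Step 5: cheapest edge leaving the tree is 1—2 (12); add 2.
Step 6: cheapest edge leaving the tree is 5—6 (13); add 6.
The 5th edge added is 1—2.

1-2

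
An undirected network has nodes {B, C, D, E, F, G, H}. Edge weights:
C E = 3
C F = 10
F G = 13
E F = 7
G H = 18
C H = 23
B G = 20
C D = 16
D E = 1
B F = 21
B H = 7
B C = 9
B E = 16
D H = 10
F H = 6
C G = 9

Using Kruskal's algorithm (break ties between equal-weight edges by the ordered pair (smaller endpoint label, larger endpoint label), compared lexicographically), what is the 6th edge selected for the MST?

C-G

Kruskal's algorithm — process edges by increasing weight (ties by edge label):
D E (1): add — endpoints in different components.
C E (3): add — endpoints in different components.
F H (6): add — endpoints in different components.
B H (7): add — endpoints in different components.
E F (7): add — endpoints in different components.
B C (9): skip — B and C already connected.
C G (9): add — endpoints in different components.
The 6th edge added is C G.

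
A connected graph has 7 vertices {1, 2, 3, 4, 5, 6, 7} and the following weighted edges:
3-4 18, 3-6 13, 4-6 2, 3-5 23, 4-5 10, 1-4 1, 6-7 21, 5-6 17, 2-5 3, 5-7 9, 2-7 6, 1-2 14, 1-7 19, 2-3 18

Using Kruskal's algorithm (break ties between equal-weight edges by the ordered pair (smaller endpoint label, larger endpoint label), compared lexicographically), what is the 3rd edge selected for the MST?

Sort edges by weight, then run Kruskal:
1-4 (1): add — endpoints in different components.
4-6 (2): add — endpoints in different components.
2-5 (3): add — endpoints in different components.
2-7 (6): add — endpoints in different components.
5-7 (9): skip — 5 and 7 already connected.
4-5 (10): add — endpoints in different components.
3-6 (13): add — endpoints in different components.
The 3rd edge added is 2-5.

2-5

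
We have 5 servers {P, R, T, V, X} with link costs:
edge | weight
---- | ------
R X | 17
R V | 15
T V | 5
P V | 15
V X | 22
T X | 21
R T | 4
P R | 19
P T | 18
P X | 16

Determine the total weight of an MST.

40

Kruskal's algorithm — process edges by increasing weight (ties by edge label):
R T (4): add — endpoints in different components.
T V (5): add — endpoints in different components.
P V (15): add — endpoints in different components.
R V (15): skip — R and V already connected.
P X (16): add — endpoints in different components.
MST edges: R T, T V, P V, P X; total weight 4+5+15+16 = 40.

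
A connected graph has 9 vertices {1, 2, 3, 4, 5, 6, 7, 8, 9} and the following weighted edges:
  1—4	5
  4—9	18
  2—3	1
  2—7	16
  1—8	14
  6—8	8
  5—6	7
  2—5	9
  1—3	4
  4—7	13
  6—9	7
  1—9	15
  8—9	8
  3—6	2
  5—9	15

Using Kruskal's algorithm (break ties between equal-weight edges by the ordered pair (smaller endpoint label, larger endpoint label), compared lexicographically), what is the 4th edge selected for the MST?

Sort edges by weight, then run Kruskal:
2—3 (1): add — endpoints in different components.
3—6 (2): add — endpoints in different components.
1—3 (4): add — endpoints in different components.
1—4 (5): add — endpoints in different components.
5—6 (7): add — endpoints in different components.
6—9 (7): add — endpoints in different components.
6—8 (8): add — endpoints in different components.
8—9 (8): skip — 8 and 9 already connected.
2—5 (9): skip — 2 and 5 already connected.
4—7 (13): add — endpoints in different components.
The 4th edge added is 1—4.

1-4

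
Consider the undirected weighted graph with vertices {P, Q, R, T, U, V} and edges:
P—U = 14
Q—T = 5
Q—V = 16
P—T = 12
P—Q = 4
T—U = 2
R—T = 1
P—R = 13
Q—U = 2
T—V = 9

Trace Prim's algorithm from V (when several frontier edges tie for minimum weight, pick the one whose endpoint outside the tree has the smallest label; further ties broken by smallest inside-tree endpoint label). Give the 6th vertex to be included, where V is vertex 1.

Prim, starting at V.
Step 1: cheapest edge leaving the tree is T—V (9); add T.
Step 2: cheapest edge leaving the tree is R—T (1); add R.
Step 3: cheapest edge leaving the tree is T—U (2); add U.
Step 4: cheapest edge leaving the tree is Q—U (2); add Q.
Step 5: cheapest edge leaving the tree is P—Q (4); add P.
Vertex order: V, T, R, U, Q, P. The 6th vertex is P.

P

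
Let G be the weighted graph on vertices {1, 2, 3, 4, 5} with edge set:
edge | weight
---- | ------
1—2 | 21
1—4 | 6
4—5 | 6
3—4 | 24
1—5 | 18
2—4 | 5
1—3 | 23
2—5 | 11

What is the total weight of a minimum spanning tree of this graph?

Prim, starting at 4.
Step 1: frontier [2—4 5, 1—4 6, 4—5 6, 3—4 24] → take 2—4 (5); add 2.
Step 2: frontier [2—5 11, 1—2 21, 1—4 6, 4—5 6, 3—4 24] → take 1—4 (6); add 1.
Step 3: frontier [1—5 18, 1—3 23, 2—5 11, 4—5 6, 3—4 24] → take 4—5 (6); add 5.
Step 4: frontier [1—3 23, 3—4 24] → take 1—3 (23); add 3.
MST edges: 2—4, 1—4, 4—5, 1—3; total weight 5+6+6+23 = 40.

40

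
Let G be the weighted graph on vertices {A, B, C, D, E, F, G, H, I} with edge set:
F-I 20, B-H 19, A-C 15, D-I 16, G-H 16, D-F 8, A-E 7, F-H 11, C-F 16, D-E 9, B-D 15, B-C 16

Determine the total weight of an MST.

Kruskal's algorithm — process edges by increasing weight (ties by edge label):
A-E (7): add — endpoints in different components.
D-F (8): add — endpoints in different components.
D-E (9): add — endpoints in different components.
F-H (11): add — endpoints in different components.
A-C (15): add — endpoints in different components.
B-D (15): add — endpoints in different components.
B-C (16): skip — B and C already connected.
C-F (16): skip — C and F already connected.
D-I (16): add — endpoints in different components.
G-H (16): add — endpoints in different components.
MST edges: A-E, D-F, D-E, F-H, A-C, B-D, D-I, G-H; total weight 7+8+9+11+15+15+16+16 = 97.

97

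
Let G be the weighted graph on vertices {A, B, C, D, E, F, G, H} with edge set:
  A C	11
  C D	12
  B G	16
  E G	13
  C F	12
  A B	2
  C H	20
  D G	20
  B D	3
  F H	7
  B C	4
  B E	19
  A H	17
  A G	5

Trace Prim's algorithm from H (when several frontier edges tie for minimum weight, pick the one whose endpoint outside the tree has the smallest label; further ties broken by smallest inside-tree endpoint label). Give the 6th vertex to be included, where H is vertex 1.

D

Prim's algorithm from H:
Step 1: cheapest edge leaving the tree is F H (7); add F.
Step 2: cheapest edge leaving the tree is C F (12); add C.
Step 3: cheapest edge leaving the tree is B C (4); add B.
Step 4: cheapest edge leaving the tree is A B (2); add A.
Step 5: cheapest edge leaving the tree is B D (3); add D.
Step 6: cheapest edge leaving the tree is A G (5); add G.
Step 7: cheapest edge leaving the tree is E G (13); add E.
Vertex order: H, F, C, B, A, D, G, E. The 6th vertex is D.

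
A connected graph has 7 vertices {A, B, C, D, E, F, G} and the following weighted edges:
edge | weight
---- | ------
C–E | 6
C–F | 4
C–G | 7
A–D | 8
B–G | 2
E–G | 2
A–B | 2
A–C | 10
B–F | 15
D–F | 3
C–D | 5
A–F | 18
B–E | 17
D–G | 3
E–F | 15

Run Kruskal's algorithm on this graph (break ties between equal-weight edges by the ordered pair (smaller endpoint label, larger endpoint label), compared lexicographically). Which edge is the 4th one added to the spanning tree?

Kruskal: consider edges lightest-first.
A–B (2): add. Components now {A,B} {C} {D} {E} {F} {G}
B–G (2): add. Components now {A,B,G} {C} {D} {E} {F}
E–G (2): add. Components now {A,B,E,G} {C} {D} {F}
D–F (3): add. Components now {A,B,E,G} {C} {D,F}
D–G (3): add. Components now {A,B,D,E,F,G} {C}
C–F (4): add. Components now {A,B,C,D,E,F,G}
The 4th edge added is D–F.

D-F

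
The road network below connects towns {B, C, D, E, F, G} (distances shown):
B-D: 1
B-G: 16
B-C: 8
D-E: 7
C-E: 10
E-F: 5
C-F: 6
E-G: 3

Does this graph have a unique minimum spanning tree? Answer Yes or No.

Kruskal's algorithm — process edges by increasing weight (ties by edge label):
B-D (1): add. Components now {B,D} {C} {E} {F} {G}
E-G (3): add. Components now {B,D} {C} {E,G} {F}
E-F (5): add. Components now {B,D} {C} {E,F,G}
C-F (6): add. Components now {B,D} {C,E,F,G}
D-E (7): add. Components now {B,C,D,E,F,G}
Every non-tree edge has weight strictly greater than the heaviest edge on the tree path between its endpoints, so the MST is unique.

Yes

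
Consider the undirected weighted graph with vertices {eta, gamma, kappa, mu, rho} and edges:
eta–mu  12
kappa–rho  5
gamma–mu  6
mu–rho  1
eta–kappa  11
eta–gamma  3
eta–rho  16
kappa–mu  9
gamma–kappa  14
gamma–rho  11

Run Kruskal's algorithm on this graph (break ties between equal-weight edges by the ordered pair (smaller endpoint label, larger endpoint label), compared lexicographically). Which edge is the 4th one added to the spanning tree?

gamma-mu

Kruskal: consider edges lightest-first.
mu–rho (1): add. Components now {eta} {mu,rho} {kappa} {gamma}
eta–gamma (3): add. Components now {eta,gamma} {mu,rho} {kappa}
kappa–rho (5): add. Components now {eta,gamma} {kappa,mu,rho}
gamma–mu (6): add. Components now {eta,gamma,kappa,mu,rho}
The 4th edge added is gamma–mu.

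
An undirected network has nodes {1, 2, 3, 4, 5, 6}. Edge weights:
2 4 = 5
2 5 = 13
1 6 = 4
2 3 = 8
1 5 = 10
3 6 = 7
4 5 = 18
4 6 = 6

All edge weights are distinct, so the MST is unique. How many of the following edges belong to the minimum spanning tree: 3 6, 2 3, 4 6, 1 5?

Kruskal: consider edges lightest-first.
1 6 (4): add. Components now {1,6} {2} {3} {4} {5}
2 4 (5): add. Components now {1,6} {2,4} {3} {5}
4 6 (6): add. Components now {1,2,4,6} {3} {5}
3 6 (7): add. Components now {1,2,3,4,6} {5}
2 3 (8): skip — 2 and 3 already connected.
1 5 (10): add. Components now {1,2,3,4,5,6}
MST edge set: {1 6, 2 4, 4 6, 3 6, 1 5}.
Of the listed edges, {3 6, 4 6, 1 5} are in the MST → 3.

3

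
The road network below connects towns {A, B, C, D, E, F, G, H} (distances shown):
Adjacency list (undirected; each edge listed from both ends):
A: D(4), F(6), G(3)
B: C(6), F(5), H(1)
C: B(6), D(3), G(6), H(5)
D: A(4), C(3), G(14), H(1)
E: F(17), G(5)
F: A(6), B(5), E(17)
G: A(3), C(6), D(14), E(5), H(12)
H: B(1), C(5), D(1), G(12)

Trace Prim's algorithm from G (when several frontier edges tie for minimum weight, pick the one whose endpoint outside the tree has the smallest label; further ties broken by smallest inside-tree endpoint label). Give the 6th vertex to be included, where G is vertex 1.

Prim, starting at G.
Step 1: frontier [A-G 3, E-G 5, C-G 6, G-H 12, D-G 14] → take A-G (3); add A.
Step 2: frontier [A-D 4, A-F 6, E-G 5, C-G 6, G-H 12, D-G 14] → take A-D (4); add D.
Step 3: frontier [A-F 6, D-H 1, C-D 3, E-G 5, C-G 6, G-H 12] → take D-H (1); add H.
Step 4: frontier [A-F 6, C-D 3, E-G 5, C-G 6, B-H 1, C-H 5] → take B-H (1); add B.
Step 5: frontier [A-F 6, B-F 5, B-C 6, C-D 3, E-G 5, C-G 6, C-H 5] → take C-D (3); add C.
Step 6: frontier [A-F 6, B-F 5, E-G 5] → take E-G (5); add E.
Step 7: frontier [A-F 6, B-F 5, E-F 17] → take B-F (5); add F.
Vertex order: G, A, D, H, B, C, E, F. The 6th vertex is C.

C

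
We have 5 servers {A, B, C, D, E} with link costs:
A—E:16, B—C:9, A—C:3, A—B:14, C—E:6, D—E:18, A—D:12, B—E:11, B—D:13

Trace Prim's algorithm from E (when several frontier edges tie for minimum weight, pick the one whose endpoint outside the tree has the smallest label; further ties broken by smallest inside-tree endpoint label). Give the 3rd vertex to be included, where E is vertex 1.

Prim, starting at E.
Step 1: frontier [C—E 6, B—E 11, A—E 16, D—E 18] → take C—E (6); add C.
Step 2: frontier [A—C 3, B—C 9, B—E 11, A—E 16, D—E 18] → take A—C (3); add A.
Step 3: frontier [A—D 12, A—B 14, B—C 9, B—E 11, D—E 18] → take B—C (9); add B.
Step 4: frontier [A—D 12, B—D 13, D—E 18] → take A—D (12); add D.
Vertex order: E, C, A, B, D. The 3rd vertex is A.

A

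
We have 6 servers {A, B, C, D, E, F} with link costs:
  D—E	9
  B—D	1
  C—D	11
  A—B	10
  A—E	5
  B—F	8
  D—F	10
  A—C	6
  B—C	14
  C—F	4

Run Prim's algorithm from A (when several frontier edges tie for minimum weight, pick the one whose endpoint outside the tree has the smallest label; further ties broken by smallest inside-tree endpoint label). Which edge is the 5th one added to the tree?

Grow the tree from A using Prim:
Step 1: cheapest edge leaving the tree is A—E (5); add E.
Step 2: cheapest edge leaving the tree is A—C (6); add C.
Step 3: cheapest edge leaving the tree is C—F (4); add F.
Step 4: cheapest edge leaving the tree is B—F (8); add B.
Step 5: cheapest edge leaving the tree is B—D (1); add D.
The 5th edge added is B—D.

B-D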